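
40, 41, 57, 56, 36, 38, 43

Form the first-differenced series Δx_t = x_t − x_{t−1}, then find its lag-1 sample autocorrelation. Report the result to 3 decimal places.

-0.013

First differences Δx: 1, 16, -1, -20, 2, 5
Mean of differences = 0.5000
Numerator Σ(Δx_t−Δx̄)(Δx_{t+1}−Δx̄) = -8.7500
Denominator Σ(Δx_t−Δx̄)² = 685.5000
r_1(Δx) = -8.7500 / 685.5000 = -0.013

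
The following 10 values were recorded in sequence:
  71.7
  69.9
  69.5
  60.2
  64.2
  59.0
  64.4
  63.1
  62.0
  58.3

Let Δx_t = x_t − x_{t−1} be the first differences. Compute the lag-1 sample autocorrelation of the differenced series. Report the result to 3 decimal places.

-0.612

First differences Δx: -1.8, -0.4, -9.3, 4.0, -5.2, 5.4, -1.3, -1.1, -3.7
Mean of differences = -1.4889
Numerator Σ(Δx_t−Δx̄)(Δx_{t+1}−Δx̄) = -97.1390
Denominator Σ(Δx_t−Δx̄)² = 158.7289
r_1(Δx) = -97.1390 / 158.7289 = -0.612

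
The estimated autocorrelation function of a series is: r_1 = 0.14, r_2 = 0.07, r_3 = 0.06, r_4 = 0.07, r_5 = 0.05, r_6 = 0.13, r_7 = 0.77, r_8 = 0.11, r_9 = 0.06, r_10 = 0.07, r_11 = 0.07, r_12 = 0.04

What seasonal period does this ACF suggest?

The largest autocorrelation is r_7 = 0.77; the remaining lags stay at or below 0.14.
The dominant spike at lag 7 indicates a seasonal period of 7.

7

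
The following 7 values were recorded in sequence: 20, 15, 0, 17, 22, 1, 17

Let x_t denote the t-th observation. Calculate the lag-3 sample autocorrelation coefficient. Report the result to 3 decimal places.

0.454

Mean x̄ = (20 + 15 + 0 + 17 + 22 + 1 + 17)/7 = 13.1429
Σ(x_t−x̄)(x_{t+3}−x̄) = (26.4490) + (16.4490) + (159.5918) + (14.8776) = 217.3673
Denominator Σ(x_t−x̄)² = 478.8571
r_3 = 217.3673 / 478.8571 = 0.454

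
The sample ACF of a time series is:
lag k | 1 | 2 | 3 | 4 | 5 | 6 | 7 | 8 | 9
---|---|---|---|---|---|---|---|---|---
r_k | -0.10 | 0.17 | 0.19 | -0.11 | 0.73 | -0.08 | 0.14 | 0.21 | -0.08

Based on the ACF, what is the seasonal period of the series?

5

The largest autocorrelation is r_5 = 0.73; the remaining lags stay at or below 0.21.
The dominant spike at lag 5 indicates a seasonal period of 5.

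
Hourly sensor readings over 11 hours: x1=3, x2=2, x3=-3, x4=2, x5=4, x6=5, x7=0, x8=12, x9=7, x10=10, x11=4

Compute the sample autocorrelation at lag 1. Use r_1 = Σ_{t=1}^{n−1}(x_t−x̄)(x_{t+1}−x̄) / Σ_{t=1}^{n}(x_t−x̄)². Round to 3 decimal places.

Mean x̄ = (3 + 2 − 3 + 2 + 4 + 5 + 0 + 12 + 7 + 10 + 4)/11 = 4.1818
Numerator Σ_{t=1}^{10}(x_t−x̄)(x_{t+1}−x̄) = 35.4215
Denominator Σ(x_t−x̄)² = 183.6364
r_1 = 35.4215 / 183.6364 = 0.193

0.193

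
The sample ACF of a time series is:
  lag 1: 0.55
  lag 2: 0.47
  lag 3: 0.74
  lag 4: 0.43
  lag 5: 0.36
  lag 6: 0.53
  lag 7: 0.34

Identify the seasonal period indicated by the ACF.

3

The largest autocorrelation is r_3 = 0.74; the remaining lags stay at or below 0.55. The elevated value at lag 1 (0.55), dropping to 0.47 at lag 2, reflects decaying short-term dependence rather than seasonality.
The dominant spike at lag 3 indicates a seasonal period of 3.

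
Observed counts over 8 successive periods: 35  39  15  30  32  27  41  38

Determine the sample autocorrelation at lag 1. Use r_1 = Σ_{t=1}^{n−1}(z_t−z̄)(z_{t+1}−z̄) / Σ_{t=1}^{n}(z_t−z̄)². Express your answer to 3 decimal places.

Mean z̄ = (35 + 39 + 15 + 30 + 32 + 27 + 41 + 38)/8 = 32.1250
Σ(z_t−z̄)(z_{t+1}−z̄) = (19.7656) + (-117.7344) + (36.3906) + (0.2656) + (0.6406) + (-45.4844) + (52.1406) = -54.0156
Denominator Σ(z_t−z̄)² = 492.8750
r_1 = -54.0156 / 492.8750 = -0.110

-0.110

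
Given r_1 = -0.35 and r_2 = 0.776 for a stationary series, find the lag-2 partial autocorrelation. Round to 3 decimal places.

φ_{22} = (r_2 − r_1²) / (1 − r_1²)
r_1² = (-0.35)² = 0.1225
Numerator = 0.776 − 0.1225 = 0.6535; denominator = 1 − 0.1225 = 0.8775
φ_{22} = 0.6535 / 0.8775 = 0.745

0.745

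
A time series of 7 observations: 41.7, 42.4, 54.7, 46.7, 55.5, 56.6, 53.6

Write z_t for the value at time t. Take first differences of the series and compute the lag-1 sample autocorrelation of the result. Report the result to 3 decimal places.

-0.664

First differences Δz: 0.7, 12.3, -8.0, 8.8, 1.1, -3.0
Mean of differences = 1.9833
Numerator Σ(Δz_t−Δz̄)(Δz_{t+1}−Δz̄) = -185.9069
Denominator Σ(Δz_t−Δz̄)² = 279.8283
r_1(Δz) = -185.9069 / 279.8283 = -0.664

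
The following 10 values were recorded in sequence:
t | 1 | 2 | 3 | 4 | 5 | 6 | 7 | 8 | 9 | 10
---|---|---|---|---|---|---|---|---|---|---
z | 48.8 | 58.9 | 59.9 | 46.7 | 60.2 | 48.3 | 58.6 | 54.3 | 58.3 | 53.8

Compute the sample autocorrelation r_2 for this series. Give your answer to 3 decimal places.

Mean z̄ = (48.8 + 58.9 + 59.9 + 46.7 + 60.2 + 48.3 + 58.6 + 54.3 + 58.3 + 53.8)/10 = 54.7800
Numerator Σ_{t=1}^{8}(z_t−z̄)(z_{t+2}−z̄) = 53.9332
Denominator Σ(z_t−z̄)² = 243.7760
r_2 = 53.9332 / 243.7760 = 0.221

0.221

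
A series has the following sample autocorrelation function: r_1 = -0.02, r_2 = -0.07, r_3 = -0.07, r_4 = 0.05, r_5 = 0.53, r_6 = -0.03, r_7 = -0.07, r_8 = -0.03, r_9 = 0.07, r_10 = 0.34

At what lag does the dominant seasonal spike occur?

The largest autocorrelation is r_5 = 0.53, with a weaker echo at lag 10 (0.34); the remaining lags stay at or below 0.07.
The dominant spike at lag 5 indicates a seasonal period of 5.

5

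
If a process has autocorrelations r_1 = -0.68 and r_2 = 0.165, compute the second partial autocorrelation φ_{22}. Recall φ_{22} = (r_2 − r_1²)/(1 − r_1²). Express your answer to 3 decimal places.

φ_{22} = (r_2 − r_1²) / (1 − r_1²)
r_1² = (-0.68)² = 0.4624
Numerator = 0.165 − 0.4624 = -0.2974; denominator = 1 − 0.4624 = 0.5376
φ_{22} = -0.2974 / 0.5376 = -0.553

-0.553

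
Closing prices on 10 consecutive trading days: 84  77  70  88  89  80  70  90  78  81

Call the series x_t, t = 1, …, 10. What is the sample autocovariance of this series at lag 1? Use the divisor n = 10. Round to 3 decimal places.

Mean x̄ = (84 + 77 + 70 + 88 + 89 + 80 + 70 + 90 + 78 + 81)/10 = 80.7000
Σ_{t=1}^{9}(x_t−x̄)(x_{t+1}−x̄) = -113.8900
γ_1 = -113.8900 / 10 = -11.389

-11.389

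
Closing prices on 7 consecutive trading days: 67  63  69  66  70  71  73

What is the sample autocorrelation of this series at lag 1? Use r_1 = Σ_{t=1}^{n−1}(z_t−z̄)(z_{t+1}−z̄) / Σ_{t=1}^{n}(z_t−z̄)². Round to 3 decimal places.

0.225

Mean z̄ = (67 + 63 + 69 + 66 + 70 + 71 + 73)/7 = 68.4286
Deviations from mean: -1.4286, -5.4286, 0.5714, -2.4286, 1.5714, 2.5714, 4.5714
Numerator Σ_{t=1}^{6}(z_t−z̄)(z_{t+1}−z̄) = 15.2449
Denominator Σ(z_t−z̄)² = 67.7143
r_1 = 15.2449 / 67.7143 = 0.225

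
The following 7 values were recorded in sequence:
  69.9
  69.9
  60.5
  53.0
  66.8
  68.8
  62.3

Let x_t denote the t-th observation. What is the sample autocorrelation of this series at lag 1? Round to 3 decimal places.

Mean x̄ = (69.9 + 69.9 + 60.5 + 53.0 + 66.8 + 68.8 + 62.3)/7 = 64.4571
Deviations from mean: 5.4429, 5.4429, -3.9571, -11.4571, 2.3429, 4.3429, -2.1571
Numerator Σ_{t=1}^{6}(x_t−x̄)(x_{t+1}−x̄) = 27.3882
Denominator Σ(x_t−x̄)² = 235.1771
r_1 = 27.3882 / 235.1771 = 0.116

0.116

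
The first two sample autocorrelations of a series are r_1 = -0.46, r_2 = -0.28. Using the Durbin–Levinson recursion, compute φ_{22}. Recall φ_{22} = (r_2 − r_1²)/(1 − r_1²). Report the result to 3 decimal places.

φ_{22} = (r_2 − r_1²) / (1 − r_1²)
r_1² = (-0.46)² = 0.2116
Numerator = -0.28 − 0.2116 = -0.4916; denominator = 1 − 0.2116 = 0.7884
φ_{22} = -0.4916 / 0.7884 = -0.624

-0.624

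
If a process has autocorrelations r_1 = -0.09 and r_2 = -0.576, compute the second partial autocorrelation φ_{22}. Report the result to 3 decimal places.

-0.589

φ_{22} = (r_2 − r_1²) / (1 − r_1²)
r_1² = (-0.09)² = 0.0081
Numerator = -0.576 − 0.0081 = -0.5841; denominator = 1 − 0.0081 = 0.9919
φ_{22} = -0.5841 / 0.9919 = -0.589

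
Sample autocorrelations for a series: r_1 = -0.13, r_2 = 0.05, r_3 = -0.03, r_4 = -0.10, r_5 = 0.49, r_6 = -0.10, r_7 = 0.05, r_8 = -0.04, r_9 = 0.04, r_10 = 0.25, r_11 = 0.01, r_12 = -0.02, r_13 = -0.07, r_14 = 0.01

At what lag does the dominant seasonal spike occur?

5

The largest autocorrelation is r_5 = 0.49, with a weaker echo at lag 10 (0.25); the remaining lags stay at or below 0.05.
The dominant spike at lag 5 indicates a seasonal period of 5.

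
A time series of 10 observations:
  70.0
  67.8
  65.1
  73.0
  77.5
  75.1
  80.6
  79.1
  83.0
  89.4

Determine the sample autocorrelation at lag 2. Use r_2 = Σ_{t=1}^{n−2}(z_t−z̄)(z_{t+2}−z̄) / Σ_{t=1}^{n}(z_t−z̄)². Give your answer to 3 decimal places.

Mean z̄ = (70.0 + 67.8 + 65.1 + 73.0 + 77.5 + 75.1 + 80.6 + 79.1 + 83.0 + 89.4)/10 = 76.0600
Numerator Σ_{t=1}^{8}(z_t−z̄)(z_{t+2}−z̄) = 154.5288
Denominator Σ(z_t−z̄)² = 493.4040
r_2 = 154.5288 / 493.4040 = 0.313

0.313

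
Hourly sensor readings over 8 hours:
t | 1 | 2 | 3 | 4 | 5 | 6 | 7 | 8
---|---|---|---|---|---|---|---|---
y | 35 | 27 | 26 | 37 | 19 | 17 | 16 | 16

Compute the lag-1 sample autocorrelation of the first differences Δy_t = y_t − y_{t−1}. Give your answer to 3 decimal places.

First differences Δy: -8, -1, 11, -18, -2, -1, 0
Mean of differences = -2.7143
Numerator Σ(Δy_t−Δȳ)(Δy_{t+1}−Δȳ) = -200.2245
Denominator Σ(Δy_t−Δȳ)² = 463.4286
r_1(Δy) = -200.2245 / 463.4286 = -0.432

-0.432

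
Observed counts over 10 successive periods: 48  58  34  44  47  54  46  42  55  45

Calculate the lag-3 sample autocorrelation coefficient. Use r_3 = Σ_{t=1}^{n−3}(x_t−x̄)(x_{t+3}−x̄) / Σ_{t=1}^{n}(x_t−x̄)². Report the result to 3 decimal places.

Mean x̄ = (48 + 58 + 34 + 44 + 47 + 54 + 46 + 42 + 55 + 45)/10 = 47.3000
Σ(x_t−x̄)(x_{t+3}−x̄) = (-2.3100) + (-3.2100) + (-89.1100) + (4.2900) + (1.5900) + (51.5900) + (2.9900) = -34.1700
Denominator Σ(x_t−x̄)² = 442.1000
r_3 = -34.1700 / 442.1000 = -0.077

-0.077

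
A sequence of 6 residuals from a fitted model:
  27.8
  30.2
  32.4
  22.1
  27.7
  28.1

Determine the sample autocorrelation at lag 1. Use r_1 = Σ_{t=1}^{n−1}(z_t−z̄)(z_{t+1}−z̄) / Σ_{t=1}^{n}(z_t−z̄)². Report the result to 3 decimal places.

-0.254

Mean z̄ = (27.8 + 30.2 + 32.4 + 22.1 + 27.7 + 28.1)/6 = 28.0500
Deviations from mean: -0.2500, 2.1500, 4.3500, -5.9500, -0.3500, 0.0500
Σ(z_t−z̄)(z_{t+1}−z̄) = (-0.5375) + (9.3525) + (-25.8825) + (2.0825) + (-0.0175) = -15.0025
Denominator Σ(z_t−z̄)² = 59.1350
r_1 = -15.0025 / 59.1350 = -0.254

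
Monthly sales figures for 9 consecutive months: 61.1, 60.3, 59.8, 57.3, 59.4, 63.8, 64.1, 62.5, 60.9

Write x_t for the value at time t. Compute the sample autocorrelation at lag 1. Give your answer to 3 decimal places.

0.523

Mean x̄ = (61.1 + 60.3 + 59.8 + 57.3 + 59.4 + 63.8 + 64.1 + 62.5 + 60.9)/9 = 61.0222
Numerator Σ_{t=1}^{8}(x_t−x̄)(x_{t+1}−x̄) = 19.8251
Denominator Σ(x_t−x̄)² = 37.8956
r_1 = 19.8251 / 37.8956 = 0.523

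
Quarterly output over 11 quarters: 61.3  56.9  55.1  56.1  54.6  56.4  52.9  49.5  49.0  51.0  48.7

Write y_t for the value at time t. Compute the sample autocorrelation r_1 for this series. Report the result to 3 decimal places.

0.537

Mean ȳ = (61.3 + 56.9 + 55.1 + 56.1 + 54.6 + 56.4 + 52.9 + 49.5 + 49.0 + 51.0 + 48.7)/11 = 53.7727
Numerator Σ_{t=1}^{10}(y_t−ȳ)(y_{t+1}−ȳ) = 84.0056
Denominator Σ(y_t−ȳ)² = 156.4218
r_1 = 84.0056 / 156.4218 = 0.537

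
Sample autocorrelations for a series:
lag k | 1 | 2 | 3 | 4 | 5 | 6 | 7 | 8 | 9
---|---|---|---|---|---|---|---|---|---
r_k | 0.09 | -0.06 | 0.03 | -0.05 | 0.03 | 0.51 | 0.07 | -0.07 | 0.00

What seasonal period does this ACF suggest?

6

The largest autocorrelation is r_6 = 0.51; the remaining lags stay at or below 0.09.
The dominant spike at lag 6 indicates a seasonal period of 6.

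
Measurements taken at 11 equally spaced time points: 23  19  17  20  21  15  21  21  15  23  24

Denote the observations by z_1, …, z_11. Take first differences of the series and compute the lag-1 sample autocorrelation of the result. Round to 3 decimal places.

First differences Δz: -4, -2, 3, 1, -6, 6, 0, -6, 8, 1
Mean of differences = 0.1000
Numerator Σ(Δz_t−Δz̄)(Δz_{t+1}−Δz̄) = -77.4100
Denominator Σ(Δz_t−Δz̄)² = 202.9000
r_1(Δz) = -77.4100 / 202.9000 = -0.382

-0.382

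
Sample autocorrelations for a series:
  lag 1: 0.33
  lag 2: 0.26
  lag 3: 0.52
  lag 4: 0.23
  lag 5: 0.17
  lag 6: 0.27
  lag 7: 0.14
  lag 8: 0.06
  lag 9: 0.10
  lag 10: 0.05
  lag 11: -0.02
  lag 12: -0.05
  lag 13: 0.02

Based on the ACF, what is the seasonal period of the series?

3

The largest autocorrelation is r_3 = 0.52; the remaining lags stay at or below 0.33. The elevated value at lag 1 (0.33), dropping to 0.26 at lag 2, reflects decaying short-term dependence rather than seasonality.
The dominant spike at lag 3 indicates a seasonal period of 3.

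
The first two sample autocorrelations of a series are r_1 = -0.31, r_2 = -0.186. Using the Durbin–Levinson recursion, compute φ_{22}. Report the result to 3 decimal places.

-0.312

φ_{22} = (r_2 − r_1²) / (1 − r_1²)
r_1² = (-0.31)² = 0.0961
Numerator = -0.186 − 0.0961 = -0.2821; denominator = 1 − 0.0961 = 0.9039
φ_{22} = -0.2821 / 0.9039 = -0.312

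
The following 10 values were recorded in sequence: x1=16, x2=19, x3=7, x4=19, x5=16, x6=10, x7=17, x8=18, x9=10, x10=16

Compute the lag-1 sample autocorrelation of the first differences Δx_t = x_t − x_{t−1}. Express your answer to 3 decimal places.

First differences Δx: 3, -12, 12, -3, -6, 7, 1, -8, 6
Mean of differences = 0.0000
Numerator Σ(Δx_t−Δx̄)(Δx_{t+1}−Δx̄) = -289.0000
Denominator Σ(Δx_t−Δx̄)² = 492.0000
r_1(Δx) = -289.0000 / 492.0000 = -0.587

-0.587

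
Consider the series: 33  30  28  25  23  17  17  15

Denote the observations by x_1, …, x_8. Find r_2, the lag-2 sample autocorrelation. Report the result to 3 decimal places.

0.317

Mean x̄ = (33 + 30 + 28 + 25 + 23 + 17 + 17 + 15)/8 = 23.5000
Deviations from mean: 9.5000, 6.5000, 4.5000, 1.5000, -0.5000, -6.5000, -6.5000, -8.5000
Numerator Σ_{t=1}^{6}(x_t−x̄)(x_{t+2}−x̄) = 99.0000
Denominator Σ(x_t−x̄)² = 312.0000
r_2 = 99.0000 / 312.0000 = 0.317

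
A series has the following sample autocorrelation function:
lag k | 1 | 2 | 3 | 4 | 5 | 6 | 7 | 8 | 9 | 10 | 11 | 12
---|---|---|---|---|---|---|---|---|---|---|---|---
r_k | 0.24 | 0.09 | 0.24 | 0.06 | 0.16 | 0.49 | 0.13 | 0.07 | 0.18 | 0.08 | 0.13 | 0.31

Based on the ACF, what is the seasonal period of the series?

The largest autocorrelation is r_6 = 0.49, with a weaker echo at lag 12 (0.31); the remaining lags stay at or below 0.24. The elevated value at lag 1 (0.24), dropping to 0.09 at lag 2, reflects decaying short-term dependence rather than seasonality.
The dominant spike at lag 6 indicates a seasonal period of 6.

6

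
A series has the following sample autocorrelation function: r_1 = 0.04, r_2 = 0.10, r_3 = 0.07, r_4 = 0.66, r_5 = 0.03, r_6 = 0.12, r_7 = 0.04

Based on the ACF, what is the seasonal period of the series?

The largest autocorrelation is r_4 = 0.66; the remaining lags stay at or below 0.12.
The dominant spike at lag 4 indicates a seasonal period of 4.

4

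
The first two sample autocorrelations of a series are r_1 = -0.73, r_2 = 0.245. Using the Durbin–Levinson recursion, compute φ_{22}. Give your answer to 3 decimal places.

φ_{22} = (r_2 − r_1²) / (1 − r_1²)
r_1² = (-0.73)² = 0.5329
Numerator = 0.245 − 0.5329 = -0.2879; denominator = 1 − 0.5329 = 0.4671
φ_{22} = -0.2879 / 0.4671 = -0.616

-0.616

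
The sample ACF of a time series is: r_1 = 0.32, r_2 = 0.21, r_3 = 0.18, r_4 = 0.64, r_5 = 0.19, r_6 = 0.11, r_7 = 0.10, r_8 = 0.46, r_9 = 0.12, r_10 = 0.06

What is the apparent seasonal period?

The largest autocorrelation is r_4 = 0.64, with a weaker echo at lag 8 (0.46); the remaining lags stay at or below 0.32. The elevated value at lag 1 (0.32), dropping to 0.21 at lag 2, reflects decaying short-term dependence rather than seasonality.
The dominant spike at lag 4 indicates a seasonal period of 4.

4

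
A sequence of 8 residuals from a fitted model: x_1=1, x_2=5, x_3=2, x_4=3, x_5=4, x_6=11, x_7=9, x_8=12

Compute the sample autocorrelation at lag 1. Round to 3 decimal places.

0.398

Mean x̄ = (1 + 5 + 2 + 3 + 4 + 11 + 9 + 12)/8 = 5.8750
Σ(x_t−x̄)(x_{t+1}−x̄) = (4.2656) + (3.3906) + (11.1406) + (5.3906) + (-9.6094) + (16.0156) + (19.1406) = 49.7344
Denominator Σ(x_t−x̄)² = 124.8750
r_1 = 49.7344 / 124.8750 = 0.398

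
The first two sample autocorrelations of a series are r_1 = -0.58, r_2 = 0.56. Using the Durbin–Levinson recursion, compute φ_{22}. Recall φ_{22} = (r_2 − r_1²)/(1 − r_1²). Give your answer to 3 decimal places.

φ_{22} = (r_2 − r_1²) / (1 − r_1²)
r_1² = (-0.58)² = 0.3364
Numerator = 0.56 − 0.3364 = 0.2236; denominator = 1 − 0.3364 = 0.6636
φ_{22} = 0.2236 / 0.6636 = 0.337

0.337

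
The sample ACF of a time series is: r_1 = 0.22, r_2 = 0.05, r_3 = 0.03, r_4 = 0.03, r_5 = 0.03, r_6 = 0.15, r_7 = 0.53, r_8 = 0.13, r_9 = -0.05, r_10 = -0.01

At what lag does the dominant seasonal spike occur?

The largest autocorrelation is r_7 = 0.53; the remaining lags stay at or below 0.22. The elevated value at lag 1 (0.22), dropping to 0.05 at lag 2, reflects decaying short-term dependence rather than seasonality.
The dominant spike at lag 7 indicates a seasonal period of 7.

7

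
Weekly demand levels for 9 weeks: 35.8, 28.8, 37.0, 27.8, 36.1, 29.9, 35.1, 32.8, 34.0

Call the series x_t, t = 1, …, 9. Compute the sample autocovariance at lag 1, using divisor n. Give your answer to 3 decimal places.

Mean x̄ = (35.8 + 28.8 + 37.0 + 27.8 + 36.1 + 29.9 + 35.1 + 32.8 + 34.0)/9 = 33.0333
Σ_{t=1}^{8}(x_t−x̄)(x_{t+1}−x̄) = -82.1044
γ_1 = -82.1044 / 9 = -9.123

-9.123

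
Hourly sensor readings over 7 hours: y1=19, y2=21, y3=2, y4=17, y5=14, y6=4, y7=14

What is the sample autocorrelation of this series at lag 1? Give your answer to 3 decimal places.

Mean ȳ = (19 + 21 + 2 + 17 + 14 + 4 + 14)/7 = 13.0000
Deviations from mean: 6.0000, 8.0000, -11.0000, 4.0000, 1.0000, -9.0000, 1.0000
Σ(y_t−ȳ)(y_{t+1}−ȳ) = (48.0000) + (-88.0000) + (-44.0000) + (4.0000) + (-9.0000) + (-9.0000) = -98.0000
Denominator Σ(y_t−ȳ)² = 320.0000
r_1 = -98.0000 / 320.0000 = -0.306

-0.306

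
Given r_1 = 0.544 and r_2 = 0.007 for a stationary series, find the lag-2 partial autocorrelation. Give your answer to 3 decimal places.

-0.410

φ_{22} = (r_2 − r_1²) / (1 − r_1²)
r_1² = (0.544)² = 0.295936
Numerator = 0.007 − 0.2959 = -0.2889; denominator = 1 − 0.2959 = 0.7041
φ_{22} = -0.2889 / 0.7041 = -0.410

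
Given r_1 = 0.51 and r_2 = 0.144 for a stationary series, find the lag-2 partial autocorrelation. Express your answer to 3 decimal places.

φ_{22} = (r_2 − r_1²) / (1 − r_1²)
r_1² = (0.51)² = 0.2601
Numerator = 0.144 − 0.2601 = -0.1161; denominator = 1 − 0.2601 = 0.7399
φ_{22} = -0.1161 / 0.7399 = -0.157

-0.157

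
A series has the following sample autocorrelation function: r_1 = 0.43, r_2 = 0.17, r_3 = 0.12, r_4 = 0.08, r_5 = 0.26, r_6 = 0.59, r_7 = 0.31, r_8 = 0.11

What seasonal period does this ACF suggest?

The largest autocorrelation is r_6 = 0.59; the remaining lags stay at or below 0.43. The elevated value at lag 1 (0.43), dropping to 0.17 at lag 2, reflects decaying short-term dependence rather than seasonality.
The dominant spike at lag 6 indicates a seasonal period of 6.

6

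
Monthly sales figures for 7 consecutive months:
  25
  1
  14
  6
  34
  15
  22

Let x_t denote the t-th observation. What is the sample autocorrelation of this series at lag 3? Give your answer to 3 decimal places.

-0.537

Mean x̄ = (25 + 1 + 14 + 6 + 34 + 15 + 22)/7 = 16.7143
Deviations from mean: 8.2857, -15.7143, -2.7143, -10.7143, 17.2857, -1.7143, 5.2857
Numerator Σ_{t=1}^{4}(x_t−x̄)(x_{t+3}−x̄) = -412.3878
Denominator Σ(x_t−x̄)² = 767.4286
r_3 = -412.3878 / 767.4286 = -0.537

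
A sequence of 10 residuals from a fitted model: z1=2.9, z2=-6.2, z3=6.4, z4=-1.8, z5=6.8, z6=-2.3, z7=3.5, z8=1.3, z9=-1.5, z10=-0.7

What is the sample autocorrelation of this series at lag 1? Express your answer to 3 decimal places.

Mean z̄ = (2.9 − 6.2 + 6.4 − 1.8 + 6.8 − 2.3 + 3.5 + 1.3 − 1.5 − 0.7)/10 = 0.8400
Numerator Σ_{t=1}^{9}(z_t−z̄)(z_{t+1}−z̄) = -107.3736
Denominator Σ(z_t−z̄)² = 152.2040
r_1 = -107.3736 / 152.2040 = -0.705

-0.705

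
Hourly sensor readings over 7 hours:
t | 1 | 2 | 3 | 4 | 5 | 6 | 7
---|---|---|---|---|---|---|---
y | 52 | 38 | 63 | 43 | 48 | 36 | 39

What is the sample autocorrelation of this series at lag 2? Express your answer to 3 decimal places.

Mean ȳ = (52 + 38 + 63 + 43 + 48 + 36 + 39)/7 = 45.5714
Deviations from mean: 6.4286, -7.5714, 17.4286, -2.5714, 2.4286, -9.5714, -6.5714
Numerator Σ_{t=1}^{5}(y_t−ȳ)(y_{t+2}−ȳ) = 182.4898
Denominator Σ(y_t−ȳ)² = 549.7143
r_2 = 182.4898 / 549.7143 = 0.332

0.332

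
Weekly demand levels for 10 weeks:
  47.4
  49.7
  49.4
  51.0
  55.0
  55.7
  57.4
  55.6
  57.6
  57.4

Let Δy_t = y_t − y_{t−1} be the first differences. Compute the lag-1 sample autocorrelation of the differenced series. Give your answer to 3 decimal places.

First differences Δy: 2.3, -0.3, 1.6, 4.0, 0.7, 1.7, -1.8, 2.0, -0.2
Mean of differences = 1.1111
Numerator Σ(Δy_t−Δȳ)(Δy_{t+1}−Δȳ) = -7.8523
Denominator Σ(Δy_t−Δȳ)² = 23.4889
r_1(Δy) = -7.8523 / 23.4889 = -0.334

-0.334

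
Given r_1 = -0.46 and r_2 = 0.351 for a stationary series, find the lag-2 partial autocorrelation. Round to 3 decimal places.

φ_{22} = (r_2 − r_1²) / (1 − r_1²)
r_1² = (-0.46)² = 0.2116
Numerator = 0.351 − 0.2116 = 0.1394; denominator = 1 − 0.2116 = 0.7884
φ_{22} = 0.1394 / 0.7884 = 0.177

0.177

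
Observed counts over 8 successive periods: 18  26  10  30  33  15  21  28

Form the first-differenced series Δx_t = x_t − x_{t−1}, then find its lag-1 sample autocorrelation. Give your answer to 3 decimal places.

First differences Δx: 8, -16, 20, 3, -18, 6, 7
Mean of differences = 1.4286
Numerator Σ(Δx_t−Δx̄)(Δx_{t+1}−Δx̄) = -502.8980
Denominator Σ(Δx_t−Δx̄)² = 1123.7143
r_1(Δx) = -502.8980 / 1123.7143 = -0.448

-0.448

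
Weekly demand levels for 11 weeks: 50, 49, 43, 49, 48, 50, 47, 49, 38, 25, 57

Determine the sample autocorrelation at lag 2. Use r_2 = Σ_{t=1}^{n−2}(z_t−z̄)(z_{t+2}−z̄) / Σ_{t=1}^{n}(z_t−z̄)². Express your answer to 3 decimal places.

-0.203

Mean z̄ = (50 + 49 + 43 + 49 + 48 + 50 + 47 + 49 + 38 + 25 + 57)/11 = 45.9091
Numerator Σ_{t=1}^{9}(z_t−z̄)(z_{t+2}−z̄) = -141.8347
Denominator Σ(z_t−z̄)² = 698.9091
r_2 = -141.8347 / 698.9091 = -0.203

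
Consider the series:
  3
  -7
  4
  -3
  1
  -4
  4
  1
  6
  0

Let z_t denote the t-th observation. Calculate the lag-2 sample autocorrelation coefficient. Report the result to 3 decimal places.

Mean z̄ = (3 − 7 + 4 − 3 + 1 − 4 + 4 + 1 + 6 + 0)/10 = 0.5000
Numerator Σ_{t=1}^{8}(z_t−z̄)(z_{t+2}−z̄) = 71.0000
Denominator Σ(z_t−z̄)² = 150.5000
r_2 = 71.0000 / 150.5000 = 0.472

0.472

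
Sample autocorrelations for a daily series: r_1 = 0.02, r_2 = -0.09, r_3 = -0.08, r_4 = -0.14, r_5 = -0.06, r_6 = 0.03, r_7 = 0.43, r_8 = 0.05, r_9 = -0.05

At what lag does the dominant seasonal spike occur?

7

The largest autocorrelation is r_7 = 0.43; the remaining lags stay at or below 0.05.
The dominant spike at lag 7 indicates a seasonal period of 7.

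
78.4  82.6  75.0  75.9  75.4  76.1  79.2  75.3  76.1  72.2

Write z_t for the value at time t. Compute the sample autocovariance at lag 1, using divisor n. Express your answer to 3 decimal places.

Mean z̄ = (78.4 + 82.6 + 75.0 + 75.9 + 75.4 + 76.1 + 79.2 + 75.3 + 76.1 + 72.2)/10 = 76.6200
Σ_{t=1}^{9}(z_t−z̄)(z_{t+1}−z̄) = 1.8736
γ_1 = 1.8736 / 10 = 0.187

0.187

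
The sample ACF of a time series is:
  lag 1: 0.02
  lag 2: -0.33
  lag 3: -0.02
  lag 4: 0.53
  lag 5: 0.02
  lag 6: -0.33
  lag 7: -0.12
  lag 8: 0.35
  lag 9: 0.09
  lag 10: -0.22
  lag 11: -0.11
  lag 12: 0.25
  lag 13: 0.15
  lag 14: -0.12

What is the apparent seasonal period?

4

The largest autocorrelation is r_4 = 0.53, with weaker echoes at lags 8 (0.35) and 12 (0.25); the remaining lags stay at or below 0.15.
The dominant spike at lag 4 indicates a seasonal period of 4.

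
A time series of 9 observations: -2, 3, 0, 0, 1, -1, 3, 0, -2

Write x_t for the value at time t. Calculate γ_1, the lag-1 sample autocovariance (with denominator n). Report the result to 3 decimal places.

Mean x̄ = (-2 + 3 + 0 + 0 + 1 − 1 + 3 + 0 − 2)/9 = 0.2222
Σ_{t=1}^{8}(x_t−x̄)(x_{t+1}−x̄) = -11.3827
γ_1 = -11.3827 / 9 = -1.265

-1.265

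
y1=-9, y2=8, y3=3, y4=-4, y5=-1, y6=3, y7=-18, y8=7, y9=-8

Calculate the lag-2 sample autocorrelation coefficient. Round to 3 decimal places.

0.111

Mean ȳ = (-9 + 8 + 3 − 4 − 1 + 3 − 18 + 7 − 8)/9 = -2.1111
Σ(y_t−ȳ)(y_{t+2}−ȳ) = (-35.2099) + (-19.0988) + (5.6790) + (-9.6543) + (-17.6543) + (46.5679) + (93.5679) = 64.1975
Denominator Σ(y_t−ȳ)² = 576.8889
r_2 = 64.1975 / 576.8889 = 0.111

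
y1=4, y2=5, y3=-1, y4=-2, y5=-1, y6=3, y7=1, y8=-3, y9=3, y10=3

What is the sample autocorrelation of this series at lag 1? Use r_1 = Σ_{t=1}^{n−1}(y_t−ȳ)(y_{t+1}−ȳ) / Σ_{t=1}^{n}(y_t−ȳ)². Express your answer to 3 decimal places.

Mean ȳ = (4 + 5 − 1 − 2 − 1 + 3 + 1 − 3 + 3 + 3)/10 = 1.2000
Numerator Σ_{t=1}^{9}(y_t−ȳ)(y_{t+1}−ȳ) = 8.5600
Denominator Σ(y_t−ȳ)² = 69.6000
r_1 = 8.5600 / 69.6000 = 0.123

0.123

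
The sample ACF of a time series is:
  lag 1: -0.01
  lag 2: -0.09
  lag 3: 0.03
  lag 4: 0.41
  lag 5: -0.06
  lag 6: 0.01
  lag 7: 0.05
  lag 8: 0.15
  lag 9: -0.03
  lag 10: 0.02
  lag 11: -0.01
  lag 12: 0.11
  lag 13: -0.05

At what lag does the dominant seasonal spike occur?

4

The largest autocorrelation is r_4 = 0.41, with a weaker echo at lag 8 (0.15); the remaining lags stay at or below 0.11.
The dominant spike at lag 4 indicates a seasonal period of 4.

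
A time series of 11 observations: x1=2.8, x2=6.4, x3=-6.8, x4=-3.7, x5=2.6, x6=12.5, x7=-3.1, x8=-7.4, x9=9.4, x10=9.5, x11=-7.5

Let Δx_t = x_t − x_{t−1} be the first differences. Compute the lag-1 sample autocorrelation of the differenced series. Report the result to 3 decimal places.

-0.142

First differences Δx: 3.6, -13.2, 3.1, 6.3, 9.9, -15.6, -4.3, 16.8, 0.1, -17.0
Mean of differences = -1.0300
Numerator Σ(Δx_t−Δx̄)(Δx_{t+1}−Δx̄) = -164.0279
Denominator Σ(Δx_t−Δx̄)² = 1157.0010
r_1(Δx) = -164.0279 / 1157.0010 = -0.142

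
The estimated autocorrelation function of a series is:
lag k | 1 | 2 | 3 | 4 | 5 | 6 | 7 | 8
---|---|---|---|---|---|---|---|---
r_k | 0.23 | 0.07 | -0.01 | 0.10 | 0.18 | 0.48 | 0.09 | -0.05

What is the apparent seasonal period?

The largest autocorrelation is r_6 = 0.48; the remaining lags stay at or below 0.23. The elevated value at lag 1 (0.23), dropping to 0.07 at lag 2, reflects decaying short-term dependence rather than seasonality.
The dominant spike at lag 6 indicates a seasonal period of 6.

6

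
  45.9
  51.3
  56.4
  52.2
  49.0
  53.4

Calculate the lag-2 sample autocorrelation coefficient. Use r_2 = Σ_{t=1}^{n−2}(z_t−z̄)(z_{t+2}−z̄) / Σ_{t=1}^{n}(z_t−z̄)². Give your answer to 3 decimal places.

Mean z̄ = (45.9 + 51.3 + 56.4 + 52.2 + 49.0 + 53.4)/6 = 51.3667
Deviations from mean: -5.4667, -0.0667, 5.0333, 0.8333, -2.3667, 2.0333
Numerator Σ_{t=1}^{4}(z_t−z̄)(z_{t+2}−z̄) = -37.7889
Denominator Σ(z_t−z̄)² = 65.6533
r_2 = -37.7889 / 65.6533 = -0.576

-0.576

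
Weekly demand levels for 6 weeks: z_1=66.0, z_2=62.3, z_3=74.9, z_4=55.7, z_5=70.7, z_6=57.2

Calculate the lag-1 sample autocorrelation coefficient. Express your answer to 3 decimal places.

-0.764

Mean z̄ = (66.0 + 62.3 + 74.9 + 55.7 + 70.7 + 57.2)/6 = 64.4667
Deviations from mean: 1.5333, -2.1667, 10.4333, -8.7667, 6.2333, -7.2667
Numerator Σ_{t=1}^{5}(z_t−z̄)(z_{t+1}−z̄) = -217.3344
Denominator Σ(z_t−z̄)² = 284.4133
r_1 = -217.3344 / 284.4133 = -0.764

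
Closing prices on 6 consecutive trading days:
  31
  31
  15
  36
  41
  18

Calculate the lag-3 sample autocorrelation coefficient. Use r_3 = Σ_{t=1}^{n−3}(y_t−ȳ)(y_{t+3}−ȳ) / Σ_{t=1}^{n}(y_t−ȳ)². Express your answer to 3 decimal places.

0.370

Mean ȳ = (31 + 31 + 15 + 36 + 41 + 18)/6 = 28.6667
Deviations from mean: 2.3333, 2.3333, -13.6667, 7.3333, 12.3333, -10.6667
Numerator Σ_{t=1}^{3}(y_t−ȳ)(y_{t+3}−ȳ) = 191.6667
Denominator Σ(y_t−ȳ)² = 517.3333
r_3 = 191.6667 / 517.3333 = 0.370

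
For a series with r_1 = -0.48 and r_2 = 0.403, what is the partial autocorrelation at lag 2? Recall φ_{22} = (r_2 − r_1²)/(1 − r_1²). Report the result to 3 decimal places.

φ_{22} = (r_2 − r_1²) / (1 − r_1²)
r_1² = (-0.48)² = 0.2304
Numerator = 0.403 − 0.2304 = 0.1726; denominator = 1 − 0.2304 = 0.7696
φ_{22} = 0.1726 / 0.7696 = 0.224

0.224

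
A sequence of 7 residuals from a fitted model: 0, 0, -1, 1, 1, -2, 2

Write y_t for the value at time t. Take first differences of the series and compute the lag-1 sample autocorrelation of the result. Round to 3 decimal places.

First differences Δy: 0, -1, 2, 0, -3, 4
Mean of differences = 0.3333
Numerator Σ(Δy_t−Δȳ)(Δy_{t+1}−Δȳ) = -13.4444
Denominator Σ(Δy_t−Δȳ)² = 29.3333
r_1(Δy) = -13.4444 / 29.3333 = -0.458

-0.458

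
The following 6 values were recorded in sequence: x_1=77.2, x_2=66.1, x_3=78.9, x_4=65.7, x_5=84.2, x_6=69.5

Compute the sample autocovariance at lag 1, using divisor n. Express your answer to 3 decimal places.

-39.303

Mean x̄ = (77.2 + 66.1 + 78.9 + 65.7 + 84.2 + 69.5)/6 = 73.6000
Deviations: 3.6000, -7.5000, 5.3000, -7.9000, 10.6000, -4.1000
Σ_{t=1}^{5}(x_t−x̄)(x_{t+1}−x̄) = -235.8200
γ_1 = -235.8200 / 6 = -39.303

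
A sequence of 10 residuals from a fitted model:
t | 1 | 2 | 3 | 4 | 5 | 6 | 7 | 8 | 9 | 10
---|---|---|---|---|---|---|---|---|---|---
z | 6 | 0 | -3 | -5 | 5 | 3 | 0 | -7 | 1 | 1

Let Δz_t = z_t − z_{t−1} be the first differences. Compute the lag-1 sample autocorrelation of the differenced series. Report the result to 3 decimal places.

-0.164

First differences Δz: -6, -3, -2, 10, -2, -3, -7, 8, 0
Mean of differences = -0.5556
Numerator Σ(Δz_t−Δz̄)(Δz_{t+1}−Δz̄) = -44.7531
Denominator Σ(Δz_t−Δz̄)² = 272.2222
r_1(Δz) = -44.7531 / 272.2222 = -0.164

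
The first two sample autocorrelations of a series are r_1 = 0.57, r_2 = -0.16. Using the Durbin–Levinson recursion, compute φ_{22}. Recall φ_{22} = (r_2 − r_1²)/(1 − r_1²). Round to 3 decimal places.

-0.718

φ_{22} = (r_2 − r_1²) / (1 − r_1²)
r_1² = (0.57)² = 0.3249
Numerator = -0.16 − 0.3249 = -0.4849; denominator = 1 − 0.3249 = 0.6751
φ_{22} = -0.4849 / 0.6751 = -0.718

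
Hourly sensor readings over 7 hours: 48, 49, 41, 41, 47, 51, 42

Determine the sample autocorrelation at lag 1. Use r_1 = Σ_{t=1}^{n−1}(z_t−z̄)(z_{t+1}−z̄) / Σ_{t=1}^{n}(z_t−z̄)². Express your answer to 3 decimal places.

-0.044

Mean z̄ = (48 + 49 + 41 + 41 + 47 + 51 + 42)/7 = 45.5714
Deviations from mean: 2.4286, 3.4286, -4.5714, -4.5714, 1.4286, 5.4286, -3.5714
Numerator Σ_{t=1}^{6}(z_t−z̄)(z_{t+1}−z̄) = -4.6122
Denominator Σ(z_t−z̄)² = 103.7143
r_1 = -4.6122 / 103.7143 = -0.044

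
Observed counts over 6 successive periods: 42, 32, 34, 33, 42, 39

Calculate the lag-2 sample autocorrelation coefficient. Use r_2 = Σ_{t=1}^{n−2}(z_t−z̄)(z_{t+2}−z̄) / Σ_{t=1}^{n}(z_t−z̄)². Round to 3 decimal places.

-0.173

Mean z̄ = (42 + 32 + 34 + 33 + 42 + 39)/6 = 37.0000
Deviations from mean: 5.0000, -5.0000, -3.0000, -4.0000, 5.0000, 2.0000
Σ(z_t−z̄)(z_{t+2}−z̄) = (-15.0000) + (20.0000) + (-15.0000) + (-8.0000) = -18.0000
Denominator Σ(z_t−z̄)² = 104.0000
r_2 = -18.0000 / 104.0000 = -0.173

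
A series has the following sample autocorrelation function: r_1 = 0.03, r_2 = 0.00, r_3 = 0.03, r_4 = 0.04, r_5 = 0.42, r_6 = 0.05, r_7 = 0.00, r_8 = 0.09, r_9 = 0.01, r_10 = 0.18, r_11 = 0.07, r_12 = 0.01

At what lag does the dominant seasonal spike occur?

5

The largest autocorrelation is r_5 = 0.42, with a weaker echo at lag 10 (0.18); the remaining lags stay at or below 0.09.
The dominant spike at lag 5 indicates a seasonal period of 5.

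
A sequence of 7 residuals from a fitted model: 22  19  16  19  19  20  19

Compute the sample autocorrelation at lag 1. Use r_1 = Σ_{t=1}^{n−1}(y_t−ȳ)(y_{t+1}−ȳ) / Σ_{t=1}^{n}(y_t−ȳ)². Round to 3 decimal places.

0.014

Mean ȳ = (22 + 19 + 16 + 19 + 19 + 20 + 19)/7 = 19.1429
Deviations from mean: 2.8571, -0.1429, -3.1429, -0.1429, -0.1429, 0.8571, -0.1429
Numerator Σ_{t=1}^{6}(y_t−ȳ)(y_{t+1}−ȳ) = 0.2653
Denominator Σ(y_t−ȳ)² = 18.8571
r_1 = 0.2653 / 18.8571 = 0.014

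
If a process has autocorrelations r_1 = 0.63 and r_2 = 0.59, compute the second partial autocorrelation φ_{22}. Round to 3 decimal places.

0.320

φ_{22} = (r_2 − r_1²) / (1 − r_1²)
r_1² = (0.63)² = 0.3969
Numerator = 0.59 − 0.3969 = 0.1931; denominator = 1 − 0.3969 = 0.6031
φ_{22} = 0.1931 / 0.6031 = 0.320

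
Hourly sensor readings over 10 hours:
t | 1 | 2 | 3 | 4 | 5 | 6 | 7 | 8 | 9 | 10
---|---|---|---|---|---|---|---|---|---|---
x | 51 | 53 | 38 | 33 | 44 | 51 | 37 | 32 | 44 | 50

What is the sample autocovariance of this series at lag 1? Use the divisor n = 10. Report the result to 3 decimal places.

9.551

Mean x̄ = (51 + 53 + 38 + 33 + 44 + 51 + 37 + 32 + 44 + 50)/10 = 43.3000
Σ_{t=1}^{9}(x_t−x̄)(x_{t+1}−x̄) = 95.5100
γ_1 = 95.5100 / 10 = 9.551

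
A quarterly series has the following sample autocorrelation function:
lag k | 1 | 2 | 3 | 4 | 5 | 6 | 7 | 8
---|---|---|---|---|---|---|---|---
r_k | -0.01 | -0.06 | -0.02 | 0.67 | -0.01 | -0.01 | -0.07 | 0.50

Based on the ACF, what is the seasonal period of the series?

The largest autocorrelation is r_4 = 0.67, with a weaker echo at lag 8 (0.50); the remaining lags stay at or below -0.01.
The dominant spike at lag 4 indicates a seasonal period of 4.

4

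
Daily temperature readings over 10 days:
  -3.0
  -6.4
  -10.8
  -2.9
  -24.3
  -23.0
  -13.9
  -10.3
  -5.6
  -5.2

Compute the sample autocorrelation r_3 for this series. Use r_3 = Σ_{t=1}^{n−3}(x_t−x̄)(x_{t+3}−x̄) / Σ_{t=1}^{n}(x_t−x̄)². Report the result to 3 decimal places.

-0.193

Mean x̄ = (-3.0 − 6.4 − 10.8 − 2.9 − 24.3 − 23.0 − 13.9 − 10.3 − 5.6 − 5.2)/10 = -10.5400
Numerator Σ_{t=1}^{7}(x_t−x̄)(x_{t+3}−x̄) = -104.5888
Denominator Σ(x_t−x̄)² = 541.2840
r_3 = -104.5888 / 541.2840 = -0.193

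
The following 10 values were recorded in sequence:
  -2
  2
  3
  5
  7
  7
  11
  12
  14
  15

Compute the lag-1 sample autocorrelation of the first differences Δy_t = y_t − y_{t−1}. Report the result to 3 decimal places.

First differences Δy: 4, 1, 2, 2, 0, 4, 1, 2, 1
Mean of differences = 1.8889
Numerator Σ(Δy_t−Δȳ)(Δy_{t+1}−Δȳ) = -8.2346
Denominator Σ(Δy_t−Δȳ)² = 14.8889
r_1(Δy) = -8.2346 / 14.8889 = -0.553

-0.553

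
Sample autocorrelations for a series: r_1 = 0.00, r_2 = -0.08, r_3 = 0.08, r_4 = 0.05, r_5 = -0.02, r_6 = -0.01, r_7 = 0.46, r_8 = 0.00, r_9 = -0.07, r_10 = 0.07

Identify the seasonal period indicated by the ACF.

7

The largest autocorrelation is r_7 = 0.46; the remaining lags stay at or below 0.08.
The dominant spike at lag 7 indicates a seasonal period of 7.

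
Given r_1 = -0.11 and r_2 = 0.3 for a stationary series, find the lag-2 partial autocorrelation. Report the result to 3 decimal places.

0.291

φ_{22} = (r_2 − r_1²) / (1 − r_1²)
r_1² = (-0.11)² = 0.0121
Numerator = 0.3 − 0.0121 = 0.2879; denominator = 1 − 0.0121 = 0.9879
φ_{22} = 0.2879 / 0.9879 = 0.291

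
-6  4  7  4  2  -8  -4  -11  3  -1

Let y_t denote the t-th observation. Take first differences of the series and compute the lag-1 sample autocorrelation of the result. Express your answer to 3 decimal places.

First differences Δy: 10, 3, -3, -2, -10, 4, -7, 14, -4
Mean of differences = 0.5556
Numerator Σ(Δy_t−Δȳ)(Δy_{t+1}−Δȳ) = -174.7531
Denominator Σ(Δy_t−Δȳ)² = 496.2222
r_1(Δy) = -174.7531 / 496.2222 = -0.352

-0.352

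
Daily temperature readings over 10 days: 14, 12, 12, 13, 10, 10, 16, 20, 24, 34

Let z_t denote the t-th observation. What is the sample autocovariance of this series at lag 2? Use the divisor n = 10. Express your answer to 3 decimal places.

11.700

Mean z̄ = (14 + 12 + 12 + 13 + 10 + 10 + 16 + 20 + 24 + 34)/10 = 16.5000
Σ_{t=1}^{8}(z_t−z̄)(z_{t+2}−z̄) = 117.0000
γ_2 = 117.0000 / 10 = 11.700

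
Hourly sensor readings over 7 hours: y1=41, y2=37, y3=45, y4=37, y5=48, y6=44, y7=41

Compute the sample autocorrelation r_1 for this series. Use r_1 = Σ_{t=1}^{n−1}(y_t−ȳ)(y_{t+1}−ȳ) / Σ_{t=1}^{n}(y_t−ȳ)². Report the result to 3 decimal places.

Mean ȳ = (41 + 37 + 45 + 37 + 48 + 44 + 41)/7 = 41.8571
Deviations from mean: -0.8571, -4.8571, 3.1429, -4.8571, 6.1429, 2.1429, -0.8571
Σ(y_t−ȳ)(y_{t+1}−ȳ) = (4.1633) + (-15.2653) + (-15.2653) + (-29.8367) + (13.1633) + (-1.8367) = -44.8776
Denominator Σ(y_t−ȳ)² = 100.8571
r_1 = -44.8776 / 100.8571 = -0.445

-0.445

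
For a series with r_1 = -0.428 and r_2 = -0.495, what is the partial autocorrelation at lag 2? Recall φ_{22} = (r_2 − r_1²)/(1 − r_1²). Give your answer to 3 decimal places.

-0.830

φ_{22} = (r_2 − r_1²) / (1 − r_1²)
r_1² = (-0.428)² = 0.183184
Numerator = -0.495 − 0.1832 = -0.6782; denominator = 1 − 0.1832 = 0.8168
φ_{22} = -0.6782 / 0.8168 = -0.830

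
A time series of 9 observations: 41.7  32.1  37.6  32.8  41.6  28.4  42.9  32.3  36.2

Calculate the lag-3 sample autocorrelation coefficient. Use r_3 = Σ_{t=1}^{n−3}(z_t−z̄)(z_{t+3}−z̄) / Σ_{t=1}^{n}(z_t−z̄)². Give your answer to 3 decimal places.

Mean z̄ = (41.7 + 32.1 + 37.6 + 32.8 + 41.6 + 28.4 + 42.9 + 32.3 + 36.2)/9 = 36.1778
Numerator Σ_{t=1}^{6}(z_t−z̄)(z_{t+3}−z̄) = -95.7304
Denominator Σ(z_t−z̄)² = 210.6756
r_3 = -95.7304 / 210.6756 = -0.454

-0.454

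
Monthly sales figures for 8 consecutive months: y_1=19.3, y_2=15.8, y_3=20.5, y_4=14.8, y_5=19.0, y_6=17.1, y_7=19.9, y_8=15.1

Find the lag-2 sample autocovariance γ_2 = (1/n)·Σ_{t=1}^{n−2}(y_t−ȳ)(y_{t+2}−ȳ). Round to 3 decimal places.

Mean ȳ = (19.3 + 15.8 + 20.5 + 14.8 + 19.0 + 17.1 + 19.9 + 15.1)/8 = 17.6875
Deviations: 1.6125, -1.8875, 2.8125, -2.8875, 1.3125, -0.5875, 2.2125, -2.5875
Σ_{t=1}^{6}(y_t−ȳ)(y_{t+2}−ȳ) = 19.7972
γ_2 = 19.7972 / 8 = 2.475

2.475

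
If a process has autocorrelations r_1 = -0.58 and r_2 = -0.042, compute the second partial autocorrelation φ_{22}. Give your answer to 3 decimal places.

-0.570

φ_{22} = (r_2 − r_1²) / (1 − r_1²)
r_1² = (-0.58)² = 0.3364
Numerator = -0.042 − 0.3364 = -0.3784; denominator = 1 − 0.3364 = 0.6636
φ_{22} = -0.3784 / 0.6636 = -0.570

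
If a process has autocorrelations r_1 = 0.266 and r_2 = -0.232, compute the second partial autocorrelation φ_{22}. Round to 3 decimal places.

φ_{22} = (r_2 − r_1²) / (1 − r_1²)
r_1² = (0.266)² = 0.070756
Numerator = -0.232 − 0.0708 = -0.3028; denominator = 1 − 0.0708 = 0.9292
φ_{22} = -0.3028 / 0.9292 = -0.326

-0.326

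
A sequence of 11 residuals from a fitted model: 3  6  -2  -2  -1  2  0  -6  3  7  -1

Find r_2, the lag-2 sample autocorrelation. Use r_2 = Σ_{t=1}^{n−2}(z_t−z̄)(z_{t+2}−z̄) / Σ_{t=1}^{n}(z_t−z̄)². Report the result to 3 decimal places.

Mean z̄ = (3 + 6 − 2 − 2 − 1 + 2 + 0 − 6 + 3 + 7 − 1)/11 = 0.8182
Numerator Σ_{t=1}^{9}(z_t−z̄)(z_{t+2}−z̄) = -73.4298
Denominator Σ(z_t−z̄)² = 145.6364
r_2 = -73.4298 / 145.6364 = -0.504

-0.504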